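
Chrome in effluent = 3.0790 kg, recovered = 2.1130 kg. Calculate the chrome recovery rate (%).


Formula: Recovery = recovered / input * 100
Substituting: Recovery = 2.1130 / 3.0790 * 100
Result: 68.6262 %


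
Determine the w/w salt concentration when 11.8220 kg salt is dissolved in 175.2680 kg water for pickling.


Formula: Conc = salt / (water + salt) * 100
Substituting: Conc = 11.8220 / (175.2680 + 11.8220) * 100
Result: 6.3189 %


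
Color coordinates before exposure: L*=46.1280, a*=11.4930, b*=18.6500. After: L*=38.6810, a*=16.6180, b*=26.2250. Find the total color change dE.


dL = -7.4470, da = 5.1250, db = 7.5750
dE = sqrt((-7.4470)^2 + 5.1250^2 + 7.5750^2) = 11.7942


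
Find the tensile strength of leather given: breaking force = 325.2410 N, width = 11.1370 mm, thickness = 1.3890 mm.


Formula: TS = force / (width * thickness)
Substituting: TS = 325.2410 / (11.1370 * 1.3890)
Result: 21.0249 N/mm^2


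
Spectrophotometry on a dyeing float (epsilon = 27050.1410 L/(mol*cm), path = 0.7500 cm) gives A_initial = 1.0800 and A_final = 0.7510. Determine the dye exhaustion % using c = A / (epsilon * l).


c_initial = A_i / (epsilon * l) = 1.0800 / (27050.1410 * 0.7500) = 5.3234e-05 mol/L
c_final = A_f / (epsilon * l) = 0.7510 / (27050.1410 * 0.7500) = 3.7018e-05 mol/L
Exhaustion = (c_initial - c_final) / c_initial * 100 = (5.3234e-05 - 3.7018e-05) / 5.3234e-05 * 100 = 30.4630 %


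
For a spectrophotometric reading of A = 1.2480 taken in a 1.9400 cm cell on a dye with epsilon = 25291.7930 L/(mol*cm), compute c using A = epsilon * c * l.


Formula: c = A / (epsilon * l)
Substituting: c = 1.2480 / (25291.7930 * 1.9400)
Result: 2.5435e-05 mol/L


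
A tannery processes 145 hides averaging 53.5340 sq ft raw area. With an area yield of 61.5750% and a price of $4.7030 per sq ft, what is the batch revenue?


Raw_total = N * avg_area = 145 * 53.5340 = 7762.4300 sq ft
Finished = Raw_total * yield / 100 = 7762.4300 * 61.5750 / 100 = 4779.7163 sq ft
Value = Finished * price = 4779.7163 * 4.7030 = 22479.0056 $


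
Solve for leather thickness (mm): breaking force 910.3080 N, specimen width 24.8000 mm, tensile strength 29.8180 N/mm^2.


Formula: t = F / (TS * w)
Substituting: t = 910.3080 / (29.8180 * 24.8000)
Result: 1.2310 mm


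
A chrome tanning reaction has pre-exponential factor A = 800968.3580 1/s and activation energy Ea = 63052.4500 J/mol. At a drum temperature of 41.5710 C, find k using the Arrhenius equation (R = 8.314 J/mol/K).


T_K = T_C + 273.15 = 41.5710 + 273.15 = 314.7210 K
exponent = -Ea / (R * T_K) = -63052.4500 / (8.314 * 314.7210) = -24.0972
k = A * exp(exponent) = 800968.3580 * exp(-24.0972) = 2.7437e-05 1/s


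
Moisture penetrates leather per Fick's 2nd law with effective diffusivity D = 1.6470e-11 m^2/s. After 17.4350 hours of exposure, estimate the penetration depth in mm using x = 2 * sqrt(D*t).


t = 17.4350 hr * 3600 = 62766.0000 s
D * t = 1.6470e-11 * 62766.0000 = 1.0338e-06
x = 2 * sqrt(D*t) = 2 * sqrt(1.0338e-06) = 0.00203348 m = 2.0335 mm


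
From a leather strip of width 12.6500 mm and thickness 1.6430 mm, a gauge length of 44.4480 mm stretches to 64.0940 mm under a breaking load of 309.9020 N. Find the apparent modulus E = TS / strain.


TS = F / (w * t) = 309.9020 / (12.6500 * 1.6430) = 14.9106 N/mm^2
strain = (Lf - L0) / L0 = (64.0940 - 44.4480) / 44.4480 = 0.4420
E = TS / strain = 14.9106 / 0.4420 = 33.7345 N/mm^2


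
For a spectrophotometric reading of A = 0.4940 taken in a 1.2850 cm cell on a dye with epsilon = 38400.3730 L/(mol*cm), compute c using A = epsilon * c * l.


Formula: c = A / (epsilon * l)
Substituting: c = 0.4940 / (38400.3730 * 1.2850)
Result: 1.0011e-05 mol/L


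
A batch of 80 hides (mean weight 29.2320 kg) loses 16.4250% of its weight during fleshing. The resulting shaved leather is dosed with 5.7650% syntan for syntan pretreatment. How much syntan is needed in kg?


Total_raw = N * avg_wt = 80 * 29.2320 = 2338.5600 kg
Substrate = Total_raw * (1 - loss/100) = 2338.5600 * (1 - 16.4250/100) = 1954.4515 kg
Syntan = Substrate * pct / 100 = 1954.4515 * 5.7650 / 100 = 112.6741 kg


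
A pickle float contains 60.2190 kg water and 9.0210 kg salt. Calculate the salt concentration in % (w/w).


Formula: Conc = salt / (water + salt) * 100
Substituting: Conc = 9.0210 / (60.2190 + 9.0210) * 100
Result: 13.0286 %


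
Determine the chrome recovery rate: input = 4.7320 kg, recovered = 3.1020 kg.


Formula: Recovery = recovered / input * 100
Substituting: Recovery = 3.1020 / 4.7320 * 100
Result: 65.5537 %


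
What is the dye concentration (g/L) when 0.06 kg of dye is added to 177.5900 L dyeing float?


Formula: Conc = dye_mass(kg) / volume(L) * 1000
Substituting: Conc = 0.06 / 177.5900 * 1000
Result: 0.3379 g/L


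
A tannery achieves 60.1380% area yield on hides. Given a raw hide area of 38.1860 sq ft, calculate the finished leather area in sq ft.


Formula: finished = raw * yield / 100
Substituting: finished = 38.1860 * 60.1380 / 100
Result: 22.9643 sq ft


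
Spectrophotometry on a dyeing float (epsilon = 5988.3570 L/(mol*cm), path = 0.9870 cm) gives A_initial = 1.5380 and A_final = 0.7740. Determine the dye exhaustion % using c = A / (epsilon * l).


c_initial = A_i / (epsilon * l) = 1.5380 / (5988.3570 * 0.9870) = 2.6021e-04 mol/L
c_final = A_f / (epsilon * l) = 0.7740 / (5988.3570 * 0.9870) = 1.3095e-04 mol/L
Exhaustion = (c_initial - c_final) / c_initial * 100 = (2.6021e-04 - 1.3095e-04) / 2.6021e-04 * 100 = 49.6749 %


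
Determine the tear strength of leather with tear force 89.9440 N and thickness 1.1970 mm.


Formula: Tear strength = force / thickness
Substituting: Tear strength = 89.9440 / 1.1970
Result: 75.1412 N/mm


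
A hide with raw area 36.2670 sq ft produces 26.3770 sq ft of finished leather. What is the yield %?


Formula: Yield = finished / raw * 100
Substituting: Yield = 26.3770 / 36.2670 * 100
Result: 72.7300 %


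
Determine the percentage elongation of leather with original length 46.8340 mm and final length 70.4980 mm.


Formula: Elongation = (Lf - L0) / L0 * 100
Substituting: Elongation = (70.4980 - 46.8340) / 46.8340 * 100
Result: 50.5274 %


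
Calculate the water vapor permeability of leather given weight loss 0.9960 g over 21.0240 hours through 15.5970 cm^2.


Formula: WVP = loss / (area * time)
Substituting: WVP = 0.9960 / (15.5970 * 21.0240)
Result: 0.00303741 g/(cm^2*hr)


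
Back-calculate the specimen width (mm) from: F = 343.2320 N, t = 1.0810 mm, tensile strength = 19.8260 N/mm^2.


Formula: w = F / (TS * t)
Substituting: w = 343.2320 / (19.8260 * 1.0810)
Result: 16.0150 mm


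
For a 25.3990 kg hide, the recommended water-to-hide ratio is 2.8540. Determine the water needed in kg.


Formula: Water = hide_weight * ratio
Substituting: Water = 25.3990 * 2.8540
Result: 72.4887 kg


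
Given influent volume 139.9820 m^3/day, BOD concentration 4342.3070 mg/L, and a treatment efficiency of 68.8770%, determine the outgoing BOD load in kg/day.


Load_in = volume * conc / 1000 = 139.9820 * 4342.3070 / 1000 = 607.8448 kg/day
Removed = Load_in * eff / 100 = 607.8448 * 68.8770 / 100 = 418.6653 kg/day
Load_out = Load_in - Removed = 607.8448 - 418.6653 = 189.1795 kg/day


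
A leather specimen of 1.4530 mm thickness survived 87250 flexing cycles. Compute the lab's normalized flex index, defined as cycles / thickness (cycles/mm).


Formula: Index = cycles / thickness
Substituting: Index = 87250 / 1.4530
Result: 60048.1762 cycles/mm


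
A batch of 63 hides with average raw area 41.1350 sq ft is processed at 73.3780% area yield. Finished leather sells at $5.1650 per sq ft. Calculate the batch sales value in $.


Raw_total = N * avg_area = 63 * 41.1350 = 2591.5050 sq ft
Finished = Raw_total * yield / 100 = 2591.5050 * 73.3780 / 100 = 1901.5945 sq ft
Value = Finished * price = 1901.5945 * 5.1650 = 9821.7358 $


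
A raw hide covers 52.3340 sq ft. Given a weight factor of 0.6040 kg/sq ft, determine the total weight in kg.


Formula: Weight = area * weight_per_sqft
Substituting: Weight = 52.3340 * 0.6040
Result: 31.6097 kg


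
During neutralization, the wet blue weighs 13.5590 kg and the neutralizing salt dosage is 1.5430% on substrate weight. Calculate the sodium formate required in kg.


Formula: Neutralizer = substrate * pct / 100
Substituting: Neutralizer = 13.5590 * 1.5430 / 100
Result: 0.2092 kg


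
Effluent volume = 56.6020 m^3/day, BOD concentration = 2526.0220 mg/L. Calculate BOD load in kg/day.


Formula: BOD_load = volume * conc / 1000
Substituting: BOD_load = 56.6020 * 2526.0220 / 1000
Result: 142.9779 kg/day


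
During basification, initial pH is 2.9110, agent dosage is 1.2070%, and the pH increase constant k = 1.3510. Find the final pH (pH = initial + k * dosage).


Formula: pH_final = pH_initial + k * base_pct
Substituting: pH_final = 2.9110 + 1.3510 * 1.2070
Result: 4.5417


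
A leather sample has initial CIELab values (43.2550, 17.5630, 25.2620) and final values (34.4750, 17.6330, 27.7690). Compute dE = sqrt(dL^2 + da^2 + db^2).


dL = -8.7800, da = 0.07, db = 2.5070
dE = sqrt((-8.7800)^2 + 0.07^2 + 2.5070^2) = 9.1312


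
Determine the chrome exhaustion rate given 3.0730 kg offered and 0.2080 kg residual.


Formula: Uptake = (offered - residual) / offered * 100
Substituting: Uptake = (3.0730 - 0.2080) / 3.0730 * 100
Result: 93.2314 %


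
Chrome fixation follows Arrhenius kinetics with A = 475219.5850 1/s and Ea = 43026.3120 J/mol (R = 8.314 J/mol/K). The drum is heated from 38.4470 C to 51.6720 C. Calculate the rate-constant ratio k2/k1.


T1 = 38.4470 + 273.15 = 311.5970 K; T2 = 51.6720 + 273.15 = 324.8220 K
k1 = A * exp(-Ea/(R*T1)) = 475219.5850 * exp(-43026.3120/(8.314*311.5970)) = 0.029101 1/s
k2 = A * exp(-Ea/(R*T2)) = 475219.5850 * exp(-43026.3120/(8.314*324.8220)) = 0.0572244 1/s
k2/k1 = 0.0572244 / 0.029101 = 1.9664


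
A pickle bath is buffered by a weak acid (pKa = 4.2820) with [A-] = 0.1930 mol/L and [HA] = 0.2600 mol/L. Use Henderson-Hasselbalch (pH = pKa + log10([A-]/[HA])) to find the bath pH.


ratio = [A-] / [HA] = 0.1930 / 0.2600 = 0.7423
log10(ratio) = -0.1294
pH = pKa + log10(ratio) = 4.2820 - 0.1294 = 4.1526


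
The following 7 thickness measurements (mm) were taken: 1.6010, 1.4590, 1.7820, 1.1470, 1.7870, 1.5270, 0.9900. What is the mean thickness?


Formula: Average = sum / n
Substituting: Average = 10.2930 / 7
Result: 1.4704 mm


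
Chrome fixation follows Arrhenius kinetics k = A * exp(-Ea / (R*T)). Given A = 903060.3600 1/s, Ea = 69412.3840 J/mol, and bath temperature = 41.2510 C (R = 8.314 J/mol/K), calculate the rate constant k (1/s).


T_K = T_C + 273.15 = 41.2510 + 273.15 = 314.4010 K
exponent = -Ea / (R * T_K) = -69412.3840 / (8.314 * 314.4010) = -26.5548
k = A * exp(exponent) = 903060.3600 * exp(-26.5548) = 2.6492e-06 1/s


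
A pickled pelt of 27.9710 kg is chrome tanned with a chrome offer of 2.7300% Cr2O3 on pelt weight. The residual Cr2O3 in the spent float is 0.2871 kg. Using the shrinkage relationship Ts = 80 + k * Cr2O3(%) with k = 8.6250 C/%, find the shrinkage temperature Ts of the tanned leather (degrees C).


Offered = pelt * offer_pct / 100 = 27.9710 * 2.7300 / 100 = 0.7636 kg
Uptake = offered - residual = 0.7636 - 0.2871 = 0.4765 kg
Cr2O3% on pelt = uptake / pelt * 100 = 0.4765 / 27.9710 * 100 = 1.7036 %
Ts = 80 + k * Cr2O3% = 80 + 8.6250 * 1.7036 = 94.6934 C


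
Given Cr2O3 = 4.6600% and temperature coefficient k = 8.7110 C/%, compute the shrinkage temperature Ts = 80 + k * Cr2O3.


Formula: Ts = 80 + k * Cr2O3
Substituting: Ts = 80 + 8.7110 * 4.6600
Result: 120.5933 C


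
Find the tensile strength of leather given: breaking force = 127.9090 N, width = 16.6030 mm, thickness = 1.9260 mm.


Formula: TS = force / (width * thickness)
Substituting: TS = 127.9090 / (16.6030 * 1.9260)
Result: 4.0000 N/mm^2


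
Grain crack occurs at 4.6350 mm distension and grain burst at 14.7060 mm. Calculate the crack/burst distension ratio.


Formula: Ratio = crack / burst
Substituting: Ratio = 4.6350 / 14.7060
Result: 0.3152


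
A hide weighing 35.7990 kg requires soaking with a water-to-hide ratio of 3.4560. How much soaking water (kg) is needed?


Formula: Water = hide_weight * ratio
Substituting: Water = 35.7990 * 3.4560
Result: 123.7213 kg


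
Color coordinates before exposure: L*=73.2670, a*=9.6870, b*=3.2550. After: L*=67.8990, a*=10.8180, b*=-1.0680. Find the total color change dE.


dL = -5.3680, da = 1.1310, db = -4.3230
dE = sqrt((-5.3680)^2 + 1.1310^2 + (-4.3230)^2) = 6.9845


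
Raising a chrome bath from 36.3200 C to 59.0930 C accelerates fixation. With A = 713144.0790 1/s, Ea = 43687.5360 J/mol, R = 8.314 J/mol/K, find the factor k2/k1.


T1 = 36.3200 + 273.15 = 309.4700 K; T2 = 59.0930 + 273.15 = 332.2430 K
k1 = A * exp(-Ea/(R*T1)) = 713144.0790 * exp(-43687.5360/(8.314*309.4700)) = 0.0301304 1/s
k2 = A * exp(-Ea/(R*T2)) = 713144.0790 * exp(-43687.5360/(8.314*332.2430)) = 0.0964838 1/s
k2/k1 = 0.0964838 / 0.0301304 = 3.2022


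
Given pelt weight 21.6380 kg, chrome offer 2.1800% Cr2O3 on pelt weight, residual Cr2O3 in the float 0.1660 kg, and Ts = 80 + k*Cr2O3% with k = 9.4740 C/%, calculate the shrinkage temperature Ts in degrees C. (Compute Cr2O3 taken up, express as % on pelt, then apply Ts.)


Offered = pelt * offer_pct / 100 = 21.6380 * 2.1800 / 100 = 0.4717 kg
Uptake = offered - residual = 0.4717 - 0.1660 = 0.3057 kg
Cr2O3% on pelt = uptake / pelt * 100 = 0.3057 / 21.6380 * 100 = 1.4128 %
Ts = 80 + k * Cr2O3% = 80 + 9.4740 * 1.4128 = 93.3852 C


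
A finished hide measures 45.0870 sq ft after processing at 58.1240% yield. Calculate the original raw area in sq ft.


Formula: raw = finished * 100 / yield
Substituting: raw = 45.0870 * 100 / 58.1240
Result: 77.5704 sq ft


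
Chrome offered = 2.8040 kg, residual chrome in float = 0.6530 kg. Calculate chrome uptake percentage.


Formula: Uptake = (offered - residual) / offered * 100
Substituting: Uptake = (2.8040 - 0.6530) / 2.8040 * 100
Result: 76.7118 %


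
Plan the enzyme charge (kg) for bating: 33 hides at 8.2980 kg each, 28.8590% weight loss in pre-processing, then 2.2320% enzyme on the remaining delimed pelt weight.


Total_raw = N * avg_wt = 33 * 8.2980 = 273.8340 kg
Substrate = Total_raw * (1 - loss/100) = 273.8340 * (1 - 28.8590/100) = 194.8082 kg
Enzyme = Substrate * pct / 100 = 194.8082 * 2.2320 / 100 = 4.3481 kg


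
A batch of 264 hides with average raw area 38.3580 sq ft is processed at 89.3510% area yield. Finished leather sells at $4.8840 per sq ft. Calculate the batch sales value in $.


Raw_total = N * avg_area = 264 * 38.3580 = 10126.5120 sq ft
Finished = Raw_total * yield / 100 = 10126.5120 * 89.3510 / 100 = 9048.1397 sq ft
Value = Finished * price = 9048.1397 * 4.8840 = 44191.1145 $


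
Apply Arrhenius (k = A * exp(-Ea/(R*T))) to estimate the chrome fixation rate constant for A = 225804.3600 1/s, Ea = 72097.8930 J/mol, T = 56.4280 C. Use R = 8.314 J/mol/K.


T_K = T_C + 273.15 = 56.4280 + 273.15 = 329.5780 K
exponent = -Ea / (R * T_K) = -72097.8930 / (8.314 * 329.5780) = -26.3120
k = A * exp(exponent) = 225804.3600 * exp(-26.3120) = 8.4443e-07 1/s


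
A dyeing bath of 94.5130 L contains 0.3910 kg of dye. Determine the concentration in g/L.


Formula: Conc = dye_mass(kg) / volume(L) * 1000
Substituting: Conc = 0.3910 / 94.5130 * 1000
Result: 4.1370 g/L


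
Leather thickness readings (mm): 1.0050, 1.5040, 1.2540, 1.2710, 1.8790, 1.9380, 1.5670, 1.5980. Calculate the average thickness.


Formula: Average = sum / n
Substituting: Average = 12.0160 / 8
Result: 1.5020 mm


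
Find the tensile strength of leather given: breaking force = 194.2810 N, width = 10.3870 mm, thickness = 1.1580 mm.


Formula: TS = force / (width * thickness)
Substituting: TS = 194.2810 / (10.3870 * 1.1580)
Result: 16.1522 N/mm^2


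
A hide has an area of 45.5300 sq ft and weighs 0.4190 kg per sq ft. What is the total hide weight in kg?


Formula: Weight = area * weight_per_sqft
Substituting: Weight = 45.5300 * 0.4190
Result: 19.0771 kg


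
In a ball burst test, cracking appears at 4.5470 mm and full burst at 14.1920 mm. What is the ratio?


Formula: Ratio = crack / burst
Substituting: Ratio = 4.5470 / 14.1920
Result: 0.3204


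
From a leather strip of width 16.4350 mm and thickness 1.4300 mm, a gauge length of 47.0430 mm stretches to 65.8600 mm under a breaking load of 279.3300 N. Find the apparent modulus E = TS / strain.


TS = F / (w * t) = 279.3300 / (16.4350 * 1.4300) = 11.8853 N/mm^2
strain = (Lf - L0) / L0 = (65.8600 - 47.0430) / 47.0430 = 0.4000
E = TS / strain = 11.8853 / 0.4000 = 29.7137 N/mm^2


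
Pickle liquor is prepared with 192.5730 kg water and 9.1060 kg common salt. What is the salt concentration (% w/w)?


Formula: Conc = salt / (water + salt) * 100
Substituting: Conc = 9.1060 / (192.5730 + 9.1060) * 100
Result: 4.5151 %


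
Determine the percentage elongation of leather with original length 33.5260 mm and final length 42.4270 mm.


Formula: Elongation = (Lf - L0) / L0 * 100
Substituting: Elongation = (42.4270 - 33.5260) / 33.5260 * 100
Result: 26.5495 %


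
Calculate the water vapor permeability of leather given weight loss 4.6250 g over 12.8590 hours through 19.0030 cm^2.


Formula: WVP = loss / (area * time)
Substituting: WVP = 4.6250 / (19.0030 * 12.8590)
Result: 0.018927 g/(cm^2*hr)


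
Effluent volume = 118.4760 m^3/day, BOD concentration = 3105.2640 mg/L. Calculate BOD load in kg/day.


Formula: BOD_load = volume * conc / 1000
Substituting: BOD_load = 118.4760 * 3105.2640 / 1000
Result: 367.8993 kg/day


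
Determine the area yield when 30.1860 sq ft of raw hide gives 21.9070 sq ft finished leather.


Formula: Yield = finished / raw * 100
Substituting: Yield = 21.9070 / 30.1860 * 100
Result: 72.5734 %


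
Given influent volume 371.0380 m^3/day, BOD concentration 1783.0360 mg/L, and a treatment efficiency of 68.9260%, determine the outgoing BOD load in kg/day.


Load_in = volume * conc / 1000 = 371.0380 * 1783.0360 / 1000 = 661.5741 kg/day
Removed = Load_in * eff / 100 = 661.5741 * 68.9260 / 100 = 455.9966 kg/day
Load_out = Load_in - Removed = 661.5741 - 455.9966 = 205.5775 kg/day


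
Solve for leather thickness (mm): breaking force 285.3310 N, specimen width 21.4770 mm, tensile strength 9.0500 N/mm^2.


Formula: t = F / (TS * w)
Substituting: t = 285.3310 / (9.0500 * 21.4770)
Result: 1.4680 mm


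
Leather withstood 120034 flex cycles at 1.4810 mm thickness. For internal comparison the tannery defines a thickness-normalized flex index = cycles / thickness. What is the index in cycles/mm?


Formula: Index = cycles / thickness
Substituting: Index = 120034 / 1.4810
Result: 81049.2910 cycles/mm


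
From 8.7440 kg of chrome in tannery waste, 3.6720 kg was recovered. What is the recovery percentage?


Formula: Recovery = recovered / input * 100
Substituting: Recovery = 3.6720 / 8.7440 * 100
Result: 41.9945 %


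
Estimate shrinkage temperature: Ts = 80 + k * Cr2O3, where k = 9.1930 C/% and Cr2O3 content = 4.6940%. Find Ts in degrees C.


Formula: Ts = 80 + k * Cr2O3
Substituting: Ts = 80 + 9.1930 * 4.6940
Result: 123.1519 C


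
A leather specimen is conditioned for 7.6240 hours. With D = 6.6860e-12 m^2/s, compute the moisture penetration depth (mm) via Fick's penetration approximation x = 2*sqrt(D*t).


t = 7.6240 hr * 3600 = 27446.4000 s
D * t = 6.6860e-12 * 27446.4000 = 1.8351e-07
x = 2 * sqrt(D*t) = 2 * sqrt(1.8351e-07) = 8.5675e-04 m = 0.8568 mm


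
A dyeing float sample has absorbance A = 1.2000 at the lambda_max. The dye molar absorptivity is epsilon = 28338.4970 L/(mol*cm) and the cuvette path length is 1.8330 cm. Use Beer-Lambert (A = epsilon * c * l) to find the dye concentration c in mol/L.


Formula: c = A / (epsilon * l)
Substituting: c = 1.2000 / (28338.4970 * 1.8330)
Result: 2.3102e-05 mol/L


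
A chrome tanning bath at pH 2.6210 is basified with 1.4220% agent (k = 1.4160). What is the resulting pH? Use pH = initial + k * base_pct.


Formula: pH_final = pH_initial + k * base_pct
Substituting: pH_final = 2.6210 + 1.4160 * 1.4220
Result: 4.6346


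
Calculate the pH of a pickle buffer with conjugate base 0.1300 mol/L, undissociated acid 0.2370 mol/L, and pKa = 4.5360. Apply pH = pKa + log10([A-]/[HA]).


ratio = [A-] / [HA] = 0.1300 / 0.2370 = 0.5485
log10(ratio) = -0.2608
pH = pKa + log10(ratio) = 4.5360 - 0.2608 = 4.2752


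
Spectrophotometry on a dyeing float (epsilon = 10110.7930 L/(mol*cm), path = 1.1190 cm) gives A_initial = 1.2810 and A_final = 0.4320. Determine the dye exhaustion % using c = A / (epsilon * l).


c_initial = A_i / (epsilon * l) = 1.2810 / (10110.7930 * 1.1190) = 1.1322e-04 mol/L
c_final = A_f / (epsilon * l) = 0.4320 / (10110.7930 * 1.1190) = 3.8183e-05 mol/L
Exhaustion = (c_initial - c_final) / c_initial * 100 = (1.1322e-04 - 3.8183e-05) / 1.1322e-04 * 100 = 66.2763 %


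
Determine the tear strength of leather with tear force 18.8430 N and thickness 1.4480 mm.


Formula: Tear strength = force / thickness
Substituting: Tear strength = 18.8430 / 1.4480
Result: 13.0131 N/mm


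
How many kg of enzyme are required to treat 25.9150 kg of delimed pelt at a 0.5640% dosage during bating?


Formula: Enzyme = substrate * pct / 100
Substituting: Enzyme = 25.9150 * 0.5640 / 100
Result: 0.1462 kg


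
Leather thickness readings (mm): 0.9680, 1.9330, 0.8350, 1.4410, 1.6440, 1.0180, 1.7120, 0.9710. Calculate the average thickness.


Formula: Average = sum / n
Substituting: Average = 10.5220 / 8
Result: 1.3153 mm


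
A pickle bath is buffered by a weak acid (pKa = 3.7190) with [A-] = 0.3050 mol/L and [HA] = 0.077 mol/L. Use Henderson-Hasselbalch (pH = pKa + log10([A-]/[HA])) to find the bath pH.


ratio = [A-] / [HA] = 0.3050 / 0.077 = 3.9610
log10(ratio) = 0.5978
pH = pKa + log10(ratio) = 3.7190 + 0.5978 = 4.3168


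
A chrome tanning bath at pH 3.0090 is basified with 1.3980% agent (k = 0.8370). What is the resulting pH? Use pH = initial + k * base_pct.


Formula: pH_final = pH_initial + k * base_pct
Substituting: pH_final = 3.0090 + 0.8370 * 1.3980
Result: 4.1791


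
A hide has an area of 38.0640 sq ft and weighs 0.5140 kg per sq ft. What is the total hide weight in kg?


Formula: Weight = area * weight_per_sqft
Substituting: Weight = 38.0640 * 0.5140
Result: 19.5649 kg


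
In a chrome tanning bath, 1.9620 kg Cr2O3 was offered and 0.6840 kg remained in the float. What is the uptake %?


Formula: Uptake = (offered - residual) / offered * 100
Substituting: Uptake = (1.9620 - 0.6840) / 1.9620 * 100
Result: 65.1376 %


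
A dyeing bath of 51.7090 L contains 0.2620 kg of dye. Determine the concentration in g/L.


Formula: Conc = dye_mass(kg) / volume(L) * 1000
Substituting: Conc = 0.2620 / 51.7090 * 1000
Result: 5.0668 g/L


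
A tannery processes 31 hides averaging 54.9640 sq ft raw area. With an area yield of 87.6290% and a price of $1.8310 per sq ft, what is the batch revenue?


Raw_total = N * avg_area = 31 * 54.9640 = 1703.8840 sq ft
Finished = Raw_total * yield / 100 = 1703.8840 * 87.6290 / 100 = 1493.0965 sq ft
Value = Finished * price = 1493.0965 * 1.8310 = 2733.8597 $


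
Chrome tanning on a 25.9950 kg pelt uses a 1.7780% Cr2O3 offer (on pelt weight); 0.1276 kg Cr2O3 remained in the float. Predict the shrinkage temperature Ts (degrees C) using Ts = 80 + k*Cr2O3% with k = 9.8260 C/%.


Offered = pelt * offer_pct / 100 = 25.9950 * 1.7780 / 100 = 0.4622 kg
Uptake = offered - residual = 0.4622 - 0.1276 = 0.3346 kg
Cr2O3% on pelt = uptake / pelt * 100 = 0.3346 / 25.9950 * 100 = 1.2871 %
Ts = 80 + k * Cr2O3% = 80 + 9.8260 * 1.2871 = 92.6474 C


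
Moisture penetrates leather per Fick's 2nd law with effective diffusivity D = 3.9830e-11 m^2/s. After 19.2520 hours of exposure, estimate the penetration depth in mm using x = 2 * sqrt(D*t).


t = 19.2520 hr * 3600 = 69307.2000 s
D * t = 3.9830e-11 * 69307.2000 = 2.7605e-06
x = 2 * sqrt(D*t) = 2 * sqrt(2.7605e-06) = 0.00332295 m = 3.3230 mm


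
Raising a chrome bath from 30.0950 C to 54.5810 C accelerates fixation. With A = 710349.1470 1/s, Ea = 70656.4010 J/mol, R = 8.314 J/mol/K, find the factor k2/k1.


T1 = 30.0950 + 273.15 = 303.2450 K; T2 = 54.5810 + 273.15 = 327.7310 K
k1 = A * exp(-Ea/(R*T1)) = 710349.1470 * exp(-70656.4010/(8.314*303.2450)) = 4.7897e-07 1/s
k2 = A * exp(-Ea/(R*T2)) = 710349.1470 * exp(-70656.4010/(8.314*327.7310)) = 3.8874e-06 1/s
k2/k1 = 3.8874e-06 / 4.7897e-07 = 8.1162


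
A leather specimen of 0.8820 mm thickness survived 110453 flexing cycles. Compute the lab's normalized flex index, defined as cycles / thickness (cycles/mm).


Formula: Index = cycles / thickness
Substituting: Index = 110453 / 0.8820
Result: 125230.1587 cycles/mm


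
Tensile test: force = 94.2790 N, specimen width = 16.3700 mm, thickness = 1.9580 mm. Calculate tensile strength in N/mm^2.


Formula: TS = force / (width * thickness)
Substituting: TS = 94.2790 / (16.3700 * 1.9580)
Result: 2.9414 N/mm^2


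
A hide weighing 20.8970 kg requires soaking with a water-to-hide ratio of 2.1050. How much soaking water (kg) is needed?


Formula: Water = hide_weight * ratio
Substituting: Water = 20.8970 * 2.1050
Result: 43.9882 kg


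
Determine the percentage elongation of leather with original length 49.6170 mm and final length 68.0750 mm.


Formula: Elongation = (Lf - L0) / L0 * 100
Substituting: Elongation = (68.0750 - 49.6170) / 49.6170 * 100
Result: 37.2010 %


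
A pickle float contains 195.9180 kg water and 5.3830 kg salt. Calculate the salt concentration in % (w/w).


Formula: Conc = salt / (water + salt) * 100
Substituting: Conc = 5.3830 / (195.9180 + 5.3830) * 100
Result: 2.6741 %


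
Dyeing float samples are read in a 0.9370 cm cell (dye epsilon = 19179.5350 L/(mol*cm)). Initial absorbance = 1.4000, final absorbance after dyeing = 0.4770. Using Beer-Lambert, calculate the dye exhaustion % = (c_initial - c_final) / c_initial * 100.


c_initial = A_i / (epsilon * l) = 1.4000 / (19179.5350 * 0.9370) = 7.7902e-05 mol/L
c_final = A_f / (epsilon * l) = 0.4770 / (19179.5350 * 0.9370) = 2.6542e-05 mol/L
Exhaustion = (c_initial - c_final) / c_initial * 100 = (7.7902e-05 - 2.6542e-05) / 7.7902e-05 * 100 = 65.9286 %


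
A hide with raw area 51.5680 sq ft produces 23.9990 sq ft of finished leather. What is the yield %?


Formula: Yield = finished / raw * 100
Substituting: Yield = 23.9990 / 51.5680 * 100
Result: 46.5386 %


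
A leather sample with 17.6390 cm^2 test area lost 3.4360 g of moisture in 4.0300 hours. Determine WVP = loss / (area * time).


Formula: WVP = loss / (area * time)
Substituting: WVP = 3.4360 / (17.6390 * 4.0300)
Result: 0.0483364 g/(cm^2*hr)


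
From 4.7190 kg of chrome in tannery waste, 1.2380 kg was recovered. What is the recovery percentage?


Formula: Recovery = recovered / input * 100
Substituting: Recovery = 1.2380 / 4.7190 * 100
Result: 26.2344 %


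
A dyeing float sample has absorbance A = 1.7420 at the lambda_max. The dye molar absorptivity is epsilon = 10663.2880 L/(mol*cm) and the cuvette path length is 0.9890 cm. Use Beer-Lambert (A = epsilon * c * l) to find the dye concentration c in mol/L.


Formula: c = A / (epsilon * l)
Substituting: c = 1.7420 / (10663.2880 * 0.9890)
Result: 1.6518e-04 mol/L


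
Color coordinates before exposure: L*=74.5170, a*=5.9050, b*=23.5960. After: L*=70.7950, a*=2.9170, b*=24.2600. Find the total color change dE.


dL = -3.7220, da = -2.9880, db = 0.6640
dE = sqrt((-3.7220)^2 + (-2.9880)^2 + 0.6640^2) = 4.8190


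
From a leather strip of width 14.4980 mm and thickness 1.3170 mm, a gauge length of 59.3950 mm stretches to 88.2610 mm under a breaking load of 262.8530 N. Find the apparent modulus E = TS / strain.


TS = F / (w * t) = 262.8530 / (14.4980 * 1.3170) = 13.7664 N/mm^2
strain = (Lf - L0) / L0 = (88.2610 - 59.3950) / 59.3950 = 0.4860
E = TS / strain = 13.7664 / 0.4860 = 28.3258 N/mm^2


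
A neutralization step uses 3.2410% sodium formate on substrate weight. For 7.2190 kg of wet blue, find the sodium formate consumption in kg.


Formula: Neutralizer = substrate * pct / 100
Substituting: Neutralizer = 7.2190 * 3.2410 / 100
Result: 0.2340 kg


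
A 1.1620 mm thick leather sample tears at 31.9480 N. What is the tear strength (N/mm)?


Formula: Tear strength = force / thickness
Substituting: Tear strength = 31.9480 / 1.1620
Result: 27.4940 N/mm


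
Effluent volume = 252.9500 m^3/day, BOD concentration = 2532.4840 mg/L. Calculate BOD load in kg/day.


Formula: BOD_load = volume * conc / 1000
Substituting: BOD_load = 252.9500 * 2532.4840 / 1000
Result: 640.5918 kg/day


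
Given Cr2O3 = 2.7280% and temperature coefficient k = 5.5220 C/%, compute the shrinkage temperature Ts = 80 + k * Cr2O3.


Formula: Ts = 80 + k * Cr2O3
Substituting: Ts = 80 + 5.5220 * 2.7280
Result: 95.0640 C


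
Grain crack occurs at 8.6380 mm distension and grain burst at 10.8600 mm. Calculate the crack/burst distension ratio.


Formula: Ratio = crack / burst
Substituting: Ratio = 8.6380 / 10.8600
Result: 0.7954


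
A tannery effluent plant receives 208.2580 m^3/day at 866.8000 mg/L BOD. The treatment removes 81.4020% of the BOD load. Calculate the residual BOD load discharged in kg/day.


Load_in = volume * conc / 1000 = 208.2580 * 866.8000 / 1000 = 180.5180 kg/day
Removed = Load_in * eff / 100 = 180.5180 * 81.4020 / 100 = 146.9453 kg/day
Load_out = Load_in - Removed = 180.5180 - 146.9453 = 33.5727 kg/day


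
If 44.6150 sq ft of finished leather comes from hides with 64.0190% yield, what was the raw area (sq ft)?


Formula: raw = finished * 100 / yield
Substituting: raw = 44.6150 * 100 / 64.0190
Result: 69.6902 sq ft


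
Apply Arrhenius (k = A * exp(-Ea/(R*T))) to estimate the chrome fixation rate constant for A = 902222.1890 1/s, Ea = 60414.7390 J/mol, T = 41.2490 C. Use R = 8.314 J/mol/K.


T_K = T_C + 273.15 = 41.2490 + 273.15 = 314.3990 K
exponent = -Ea / (R * T_K) = -60414.7390 / (8.314 * 314.3990) = -23.1128
k = A * exp(exponent) = 902222.1890 * exp(-23.1128) = 8.2713e-05 1/s


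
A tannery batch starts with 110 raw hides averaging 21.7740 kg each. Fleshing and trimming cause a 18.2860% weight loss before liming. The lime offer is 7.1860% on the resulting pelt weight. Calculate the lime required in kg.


Total_raw = N * avg_wt = 110 * 21.7740 = 2395.1400 kg
Substrate = Total_raw * (1 - loss/100) = 2395.1400 * (1 - 18.2860/100) = 1957.1647 kg
Lime = Substrate * pct / 100 = 1957.1647 * 7.1860 / 100 = 140.6419 kg


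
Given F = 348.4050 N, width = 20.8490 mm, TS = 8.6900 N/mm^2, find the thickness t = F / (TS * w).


Formula: t = F / (TS * w)
Substituting: t = 348.4050 / (8.6900 * 20.8490)
Result: 1.9230 mm


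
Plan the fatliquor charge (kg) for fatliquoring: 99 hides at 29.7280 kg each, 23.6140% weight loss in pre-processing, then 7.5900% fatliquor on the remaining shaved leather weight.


Total_raw = N * avg_wt = 99 * 29.7280 = 2943.0720 kg
Substrate = Total_raw * (1 - loss/100) = 2943.0720 * (1 - 23.6140/100) = 2248.0950 kg
Fat = Substrate * pct / 100 = 2248.0950 * 7.5900 / 100 = 170.6304 kg


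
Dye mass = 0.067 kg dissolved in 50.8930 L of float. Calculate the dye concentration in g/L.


Formula: Conc = dye_mass(kg) / volume(L) * 1000
Substituting: Conc = 0.067 / 50.8930 * 1000
Result: 1.3165 g/L


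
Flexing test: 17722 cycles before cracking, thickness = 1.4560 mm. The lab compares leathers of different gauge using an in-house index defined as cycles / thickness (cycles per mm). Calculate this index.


Formula: Index = cycles / thickness
Substituting: Index = 17722 / 1.4560
Result: 12171.7033 cycles/mm


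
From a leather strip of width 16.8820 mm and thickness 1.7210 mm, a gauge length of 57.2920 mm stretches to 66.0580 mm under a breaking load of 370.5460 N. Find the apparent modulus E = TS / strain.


TS = F / (w * t) = 370.5460 / (16.8820 * 1.7210) = 12.7537 N/mm^2
strain = (Lf - L0) / L0 = (66.0580 - 57.2920) / 57.2920 = 0.1530
E = TS / strain = 12.7537 / 0.1530 = 83.3547 N/mm^2


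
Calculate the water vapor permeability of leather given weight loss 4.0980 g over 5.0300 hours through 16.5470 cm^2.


Formula: WVP = loss / (area * time)
Substituting: WVP = 4.0980 / (16.5470 * 5.0300)
Result: 0.0492362 g/(cm^2*hr)


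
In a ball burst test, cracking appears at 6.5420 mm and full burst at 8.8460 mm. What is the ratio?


Formula: Ratio = crack / burst
Substituting: Ratio = 6.5420 / 8.8460
Result: 0.7395


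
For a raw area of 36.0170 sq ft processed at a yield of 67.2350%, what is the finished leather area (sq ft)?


Formula: finished = raw * yield / 100
Substituting: finished = 36.0170 * 67.2350 / 100
Result: 24.2160 sq ft


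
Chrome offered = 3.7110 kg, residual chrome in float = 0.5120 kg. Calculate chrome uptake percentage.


Formula: Uptake = (offered - residual) / offered * 100
Substituting: Uptake = (3.7110 - 0.5120) / 3.7110 * 100
Result: 86.2032 %


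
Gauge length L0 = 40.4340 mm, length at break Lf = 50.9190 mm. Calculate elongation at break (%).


Formula: Elongation = (Lf - L0) / L0 * 100
Substituting: Elongation = (50.9190 - 40.4340) / 40.4340 * 100
Result: 25.9311 %


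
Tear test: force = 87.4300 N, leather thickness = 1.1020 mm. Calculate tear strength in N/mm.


Formula: Tear strength = force / thickness
Substituting: Tear strength = 87.4300 / 1.1020
Result: 79.3376 N/mm


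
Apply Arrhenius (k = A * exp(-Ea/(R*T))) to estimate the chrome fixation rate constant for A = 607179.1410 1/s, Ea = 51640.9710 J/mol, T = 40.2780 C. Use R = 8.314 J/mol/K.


T_K = T_C + 273.15 = 40.2780 + 273.15 = 313.4280 K
exponent = -Ea / (R * T_K) = -51640.9710 / (8.314 * 313.4280) = -19.8174
k = A * exp(exponent) = 607179.1410 * exp(-19.8174) = 0.00150221 1/s


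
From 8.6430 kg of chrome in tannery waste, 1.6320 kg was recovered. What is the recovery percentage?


Formula: Recovery = recovered / input * 100
Substituting: Recovery = 1.6320 / 8.6430 * 100
Result: 18.8823 %


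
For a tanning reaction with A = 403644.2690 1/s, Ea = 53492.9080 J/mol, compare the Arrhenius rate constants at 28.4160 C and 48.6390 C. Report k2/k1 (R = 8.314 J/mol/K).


T1 = 28.4160 + 273.15 = 301.5660 K; T2 = 48.6390 + 273.15 = 321.7890 K
k1 = A * exp(-Ea/(R*T1)) = 403644.2690 * exp(-53492.9080/(8.314*301.5660)) = 2.1882e-04 1/s
k2 = A * exp(-Ea/(R*T2)) = 403644.2690 * exp(-53492.9080/(8.314*321.7890)) = 8.3639e-04 1/s
k2/k1 = 8.3639e-04 / 2.1882e-04 = 3.8223


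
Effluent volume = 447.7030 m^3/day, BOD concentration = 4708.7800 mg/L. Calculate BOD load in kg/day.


Formula: BOD_load = volume * conc / 1000
Substituting: BOD_load = 447.7030 * 4708.7800 / 1000
Result: 2108.1349 kg/day


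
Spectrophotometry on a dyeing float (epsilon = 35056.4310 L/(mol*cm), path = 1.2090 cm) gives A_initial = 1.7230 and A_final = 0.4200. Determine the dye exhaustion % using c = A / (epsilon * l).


c_initial = A_i / (epsilon * l) = 1.7230 / (35056.4310 * 1.2090) = 4.0653e-05 mol/L
c_final = A_f / (epsilon * l) = 0.4200 / (35056.4310 * 1.2090) = 9.9096e-06 mol/L
Exhaustion = (c_initial - c_final) / c_initial * 100 = (4.0653e-05 - 9.9096e-06) / 4.0653e-05 * 100 = 75.6239 %


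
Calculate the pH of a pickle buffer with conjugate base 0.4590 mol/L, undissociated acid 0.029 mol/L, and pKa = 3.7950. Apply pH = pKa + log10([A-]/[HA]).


ratio = [A-] / [HA] = 0.4590 / 0.029 = 15.8276
log10(ratio) = 1.1994
pH = pKa + log10(ratio) = 3.7950 + 1.1994 = 4.9944


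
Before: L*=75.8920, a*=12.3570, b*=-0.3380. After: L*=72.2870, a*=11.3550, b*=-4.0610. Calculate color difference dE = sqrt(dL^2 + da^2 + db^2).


dL = -3.6050, da = -1.0020, db = -3.7230
dE = sqrt((-3.6050)^2 + (-1.0020)^2 + (-3.7230)^2) = 5.2783


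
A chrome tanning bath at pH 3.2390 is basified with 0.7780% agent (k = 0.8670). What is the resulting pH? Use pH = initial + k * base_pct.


Formula: pH_final = pH_initial + k * base_pct
Substituting: pH_final = 3.2390 + 0.8670 * 0.7780
Result: 3.9135


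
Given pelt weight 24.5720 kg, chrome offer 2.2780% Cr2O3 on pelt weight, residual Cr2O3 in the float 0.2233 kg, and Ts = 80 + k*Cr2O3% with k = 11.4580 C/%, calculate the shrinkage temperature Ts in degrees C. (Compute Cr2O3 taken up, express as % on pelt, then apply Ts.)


Offered = pelt * offer_pct / 100 = 24.5720 * 2.2780 / 100 = 0.5598 kg
Uptake = offered - residual = 0.5598 - 0.2233 = 0.3365 kg
Cr2O3% on pelt = uptake / pelt * 100 = 0.3365 / 24.5720 * 100 = 1.3692 %
Ts = 80 + k * Cr2O3% = 80 + 11.4580 * 1.3692 = 95.6888 C


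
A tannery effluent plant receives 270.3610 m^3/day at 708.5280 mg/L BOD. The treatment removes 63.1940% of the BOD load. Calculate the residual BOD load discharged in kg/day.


Load_in = volume * conc / 1000 = 270.3610 * 708.5280 / 1000 = 191.5583 kg/day
Removed = Load_in * eff / 100 = 191.5583 * 63.1940 / 100 = 121.0534 kg/day
Load_out = Load_in - Removed = 191.5583 - 121.0534 = 70.5050 kg/day


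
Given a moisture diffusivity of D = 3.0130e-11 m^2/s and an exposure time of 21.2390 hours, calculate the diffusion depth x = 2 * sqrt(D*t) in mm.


t = 21.2390 hr * 3600 = 76460.4000 s
D * t = 3.0130e-11 * 76460.4000 = 2.3038e-06
x = 2 * sqrt(D*t) = 2 * sqrt(2.3038e-06) = 0.00303562 m = 3.0356 mm


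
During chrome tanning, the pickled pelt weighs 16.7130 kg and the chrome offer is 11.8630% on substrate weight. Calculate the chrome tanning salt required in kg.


Formula: Chrome = substrate * pct / 100
Substituting: Chrome = 16.7130 * 11.8630 / 100
Result: 1.9827 kg


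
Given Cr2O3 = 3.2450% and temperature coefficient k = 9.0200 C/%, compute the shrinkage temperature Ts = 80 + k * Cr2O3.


Formula: Ts = 80 + k * Cr2O3
Substituting: Ts = 80 + 9.0200 * 3.2450
Result: 109.2699 C


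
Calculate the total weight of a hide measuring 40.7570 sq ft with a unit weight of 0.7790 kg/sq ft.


Formula: Weight = area * weight_per_sqft
Substituting: Weight = 40.7570 * 0.7790
Result: 31.7497 kg


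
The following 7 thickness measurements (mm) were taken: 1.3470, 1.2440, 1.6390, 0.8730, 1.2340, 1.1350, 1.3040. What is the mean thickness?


Formula: Average = sum / n
Substituting: Average = 8.7760 / 7
Result: 1.2537 mm


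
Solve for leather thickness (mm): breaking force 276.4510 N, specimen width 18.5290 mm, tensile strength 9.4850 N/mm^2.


Formula: t = F / (TS * w)
Substituting: t = 276.4510 / (9.4850 * 18.5290)
Result: 1.5730 mm


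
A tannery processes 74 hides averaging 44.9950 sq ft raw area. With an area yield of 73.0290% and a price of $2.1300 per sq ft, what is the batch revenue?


Raw_total = N * avg_area = 74 * 44.9950 = 3329.6300 sq ft
Finished = Raw_total * yield / 100 = 3329.6300 * 73.0290 / 100 = 2431.5955 sq ft
Value = Finished * price = 2431.5955 * 2.1300 = 5179.2984 $


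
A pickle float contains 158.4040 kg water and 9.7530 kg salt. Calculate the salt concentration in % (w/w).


Formula: Conc = salt / (water + salt) * 100
Substituting: Conc = 9.7530 / (158.4040 + 9.7530) * 100
Result: 5.7999 %


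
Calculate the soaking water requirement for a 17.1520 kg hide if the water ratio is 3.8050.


Formula: Water = hide_weight * ratio
Substituting: Water = 17.1520 * 3.8050
Result: 65.2634 kg


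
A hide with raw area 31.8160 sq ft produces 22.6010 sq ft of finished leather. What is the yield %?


Formula: Yield = finished / raw * 100
Substituting: Yield = 22.6010 / 31.8160 * 100
Result: 71.0366 %


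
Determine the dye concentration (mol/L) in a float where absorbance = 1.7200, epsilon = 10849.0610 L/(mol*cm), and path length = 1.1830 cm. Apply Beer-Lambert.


Formula: c = A / (epsilon * l)
Substituting: c = 1.7200 / (10849.0610 * 1.1830)
Result: 1.3401e-04 mol/L
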